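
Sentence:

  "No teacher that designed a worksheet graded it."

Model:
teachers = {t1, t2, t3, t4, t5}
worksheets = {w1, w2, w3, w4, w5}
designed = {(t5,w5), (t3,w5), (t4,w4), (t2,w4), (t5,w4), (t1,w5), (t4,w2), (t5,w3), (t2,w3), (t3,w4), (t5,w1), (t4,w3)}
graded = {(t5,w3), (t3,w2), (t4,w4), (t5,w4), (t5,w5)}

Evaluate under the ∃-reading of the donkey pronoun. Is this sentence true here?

False

"it" takes "a worksheet" as antecedent — a donkey pronoun bound across the clause boundary.
Truth condition: for no (t,w) with designed(t,w) does graded(t,w) hold.
Restrictor pairs — does the scope hold? (t1,w5):fails  (t2,w3):fails  (t2,w4):fails  (t3,w4):fails  (t3,w5):fails  (t4,w2):fails  (t4,w3):fails  (t4,w4):holds  (t5,w1):fails  (t5,w3):holds  (t5,w4):holds  (t5,w5):holds
Scope holds for 4 pair(s), so the sentence is false.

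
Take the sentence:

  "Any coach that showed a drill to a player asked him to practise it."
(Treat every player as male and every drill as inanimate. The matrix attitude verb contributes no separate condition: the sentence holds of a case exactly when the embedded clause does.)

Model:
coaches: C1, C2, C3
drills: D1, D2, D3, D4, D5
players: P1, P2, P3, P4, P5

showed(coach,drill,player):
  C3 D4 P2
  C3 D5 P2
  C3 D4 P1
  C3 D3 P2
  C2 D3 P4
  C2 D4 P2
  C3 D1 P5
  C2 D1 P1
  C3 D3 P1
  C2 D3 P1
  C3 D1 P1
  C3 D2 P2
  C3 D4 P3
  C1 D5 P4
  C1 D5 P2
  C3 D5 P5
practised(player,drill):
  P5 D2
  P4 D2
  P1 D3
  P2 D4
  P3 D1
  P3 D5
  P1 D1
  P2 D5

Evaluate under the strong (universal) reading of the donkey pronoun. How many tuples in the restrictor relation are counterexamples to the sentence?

"him" takes "a player" as antecedent and "it" takes "a drill"; both are donkey pronouns co-varying with the restrictor.
Strong reading: for every (c,d,p) with showed(c,d,p), practised(p,d).
Restrictor triples: (C1,D5,P2)→practised(P2,D5) ✓  (C1,D5,P4)→practised(P4,D5) ✗  (C2,D1,P1)→practised(P1,D1) ✓  (C2,D3,P1)→practised(P1,D3) ✓  (C2,D3,P4)→practised(P4,D3) ✗  (C2,D4,P2)→practised(P2,D4) ✓  (C3,D1,P1)→practised(P1,D1) ✓  (C3,D1,P5)→practised(P5,D1) ✗  (C3,D2,P2)→practised(P2,D2) ✗  (C3,D3,P1)→practised(P1,D3) ✓  (C3,D3,P2)→practised(P2,D3) ✗  (C3,D4,P1)→practised(P1,D4) ✗  (C3,D4,P2)→practised(P2,D4) ✓  (C3,D4,P3)→practised(P3,D4) ✗  (C3,D5,P2)→practised(P2,D5) ✓  (C3,D5,P5)→practised(P5,D5) ✗
Counterexamples (restrictor triples failing the scope): 8.

8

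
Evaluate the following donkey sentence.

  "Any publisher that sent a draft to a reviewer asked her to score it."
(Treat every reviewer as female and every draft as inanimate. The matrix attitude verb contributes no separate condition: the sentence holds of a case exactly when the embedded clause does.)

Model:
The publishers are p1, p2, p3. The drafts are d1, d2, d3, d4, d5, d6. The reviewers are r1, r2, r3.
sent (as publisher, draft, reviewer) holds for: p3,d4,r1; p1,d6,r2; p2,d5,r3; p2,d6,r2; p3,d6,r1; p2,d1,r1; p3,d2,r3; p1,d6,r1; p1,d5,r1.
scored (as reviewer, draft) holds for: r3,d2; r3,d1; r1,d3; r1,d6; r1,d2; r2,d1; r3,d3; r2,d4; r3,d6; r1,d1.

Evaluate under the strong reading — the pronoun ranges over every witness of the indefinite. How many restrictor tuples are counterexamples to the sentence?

5

"her" takes "a reviewer" as antecedent and "it" takes "a draft"; both are donkey pronouns co-varying with the restrictor.
Strong reading: for every (p,d,r) with sent(p,d,r), scored(r,d).
Restrictor triples: (p1,d5,r1)→scored(r1,d5) ✗  (p1,d6,r1)→scored(r1,d6) ✓  (p1,d6,r2)→scored(r2,d6) ✗  (p2,d1,r1)→scored(r1,d1) ✓  (p2,d5,r3)→scored(r3,d5) ✗  (p2,d6,r2)→scored(r2,d6) ✗  (p3,d2,r3)→scored(r3,d2) ✓  (p3,d4,r1)→scored(r1,d4) ✗  (p3,d6,r1)→scored(r1,d6) ✓
Counterexamples (restrictor triples failing the scope): 5.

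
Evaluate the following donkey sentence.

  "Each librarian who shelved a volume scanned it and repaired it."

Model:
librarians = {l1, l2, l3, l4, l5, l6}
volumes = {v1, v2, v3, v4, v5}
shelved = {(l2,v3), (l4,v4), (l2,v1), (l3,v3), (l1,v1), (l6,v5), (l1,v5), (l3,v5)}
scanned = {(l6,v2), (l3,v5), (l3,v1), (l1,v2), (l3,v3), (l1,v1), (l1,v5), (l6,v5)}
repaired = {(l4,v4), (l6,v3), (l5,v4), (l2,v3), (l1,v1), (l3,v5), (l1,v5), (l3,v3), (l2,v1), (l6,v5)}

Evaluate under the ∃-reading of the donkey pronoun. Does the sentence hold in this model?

"it" takes "a volume" as antecedent — a donkey pronoun bound across the clause boundary.
Weak reading: every librarian l with some shelved-volume has at least one shelved-volume v such that scanned(l,v) ∧ repaired(l,v).
Per librarian: l1:✓  l2:✗  l3:✓  l4:✗  l6:✓
l2 has no witness among its shelved-volumes.

False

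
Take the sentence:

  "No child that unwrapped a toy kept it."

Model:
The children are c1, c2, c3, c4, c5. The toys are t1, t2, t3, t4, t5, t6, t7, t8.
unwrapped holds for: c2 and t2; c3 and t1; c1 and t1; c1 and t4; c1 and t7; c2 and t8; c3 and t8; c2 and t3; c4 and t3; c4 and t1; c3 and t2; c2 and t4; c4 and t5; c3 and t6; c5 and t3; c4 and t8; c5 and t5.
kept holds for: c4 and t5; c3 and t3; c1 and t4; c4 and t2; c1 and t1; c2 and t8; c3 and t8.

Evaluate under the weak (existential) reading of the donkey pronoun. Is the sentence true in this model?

False

"it" takes "a toy" as antecedent — a donkey pronoun bound across the clause boundary.
Truth condition: for no (c,t) with unwrapped(c,t) does kept(c,t) hold.
Restrictor pairs — does the scope hold? (c1,t1):holds  (c1,t4):holds  (c1,t7):fails  (c2,t2):fails  (c2,t3):fails  (c2,t4):fails  (c2,t8):holds  (c3,t1):fails  (c3,t2):fails  (c3,t6):fails  (c3,t8):holds  (c4,t1):fails  (c4,t3):fails  (c4,t5):holds  (c4,t8):fails  (c5,t3):fails  (c5,t5):fails
Scope holds for 5 pair(s), so the sentence is false.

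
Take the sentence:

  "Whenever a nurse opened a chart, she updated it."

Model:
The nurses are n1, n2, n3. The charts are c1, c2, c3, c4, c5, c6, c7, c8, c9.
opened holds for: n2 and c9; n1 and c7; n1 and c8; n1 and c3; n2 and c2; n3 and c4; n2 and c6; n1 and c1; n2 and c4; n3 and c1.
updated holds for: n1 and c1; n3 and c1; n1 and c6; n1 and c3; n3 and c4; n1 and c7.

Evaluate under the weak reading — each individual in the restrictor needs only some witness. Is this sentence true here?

"it" takes "a chart" as antecedent — a donkey pronoun bound across the clause boundary.
Weak reading: every nurse n with some opened-chart has at least one opened-chart c such that updated(n,c).
Per nurse: n1:✓  n2:✗  n3:✓
n2 has no witness among its opened-charts.

False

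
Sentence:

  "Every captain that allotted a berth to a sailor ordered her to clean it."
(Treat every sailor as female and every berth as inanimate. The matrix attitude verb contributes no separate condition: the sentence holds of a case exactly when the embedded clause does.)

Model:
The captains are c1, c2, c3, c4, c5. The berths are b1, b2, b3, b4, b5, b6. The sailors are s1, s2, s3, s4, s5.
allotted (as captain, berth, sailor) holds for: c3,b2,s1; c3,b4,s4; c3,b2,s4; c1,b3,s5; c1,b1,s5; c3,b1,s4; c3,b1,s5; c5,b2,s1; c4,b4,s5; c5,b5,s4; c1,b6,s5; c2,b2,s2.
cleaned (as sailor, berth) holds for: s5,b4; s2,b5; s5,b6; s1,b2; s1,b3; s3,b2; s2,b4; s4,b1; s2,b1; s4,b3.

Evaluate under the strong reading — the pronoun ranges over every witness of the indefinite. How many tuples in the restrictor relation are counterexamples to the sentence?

7

"her" takes "a sailor" as antecedent and "it" takes "a berth"; both are donkey pronouns co-varying with the restrictor.
Strong reading: for every (c,b,s) with allotted(c,b,s), cleaned(s,b).
Restrictor triples: (c1,b1,s5)→cleaned(s5,b1) ✗  (c1,b3,s5)→cleaned(s5,b3) ✗  (c1,b6,s5)→cleaned(s5,b6) ✓  (c2,b2,s2)→cleaned(s2,b2) ✗  (c3,b1,s4)→cleaned(s4,b1) ✓  (c3,b1,s5)→cleaned(s5,b1) ✗  (c3,b2,s1)→cleaned(s1,b2) ✓  (c3,b2,s4)→cleaned(s4,b2) ✗  (c3,b4,s4)→cleaned(s4,b4) ✗  (c4,b4,s5)→cleaned(s5,b4) ✓  (c5,b2,s1)→cleaned(s1,b2) ✓  (c5,b5,s4)→cleaned(s4,b5) ✗
Counterexamples (restrictor triples failing the scope): 7.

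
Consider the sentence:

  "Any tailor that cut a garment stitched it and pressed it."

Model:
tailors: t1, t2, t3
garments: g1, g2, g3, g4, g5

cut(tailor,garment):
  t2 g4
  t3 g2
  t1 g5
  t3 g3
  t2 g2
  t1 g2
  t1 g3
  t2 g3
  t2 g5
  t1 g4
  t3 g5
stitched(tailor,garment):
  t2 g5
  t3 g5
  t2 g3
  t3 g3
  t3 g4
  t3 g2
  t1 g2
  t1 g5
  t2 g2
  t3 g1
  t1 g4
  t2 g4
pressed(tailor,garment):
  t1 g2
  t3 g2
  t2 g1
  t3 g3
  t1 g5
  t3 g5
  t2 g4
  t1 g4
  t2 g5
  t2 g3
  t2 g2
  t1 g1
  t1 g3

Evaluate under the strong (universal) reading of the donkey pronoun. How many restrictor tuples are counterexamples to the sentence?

1

"it" takes "a garment" as antecedent — a donkey pronoun bound across the clause boundary.
Strong reading: for every (t,g) with cut(t,g), stitched(t,g) ∧ pressed(t,g).
Restrictor pairs: (t1,g2) ✓  (t1,g3) ✗  (t1,g4) ✓  (t1,g5) ✓  (t2,g2) ✓  (t2,g3) ✓  (t2,g4) ✓  (t2,g5) ✓  (t3,g2) ✓  (t3,g3) ✓  (t3,g5) ✓
Counterexamples (restrictor pairs failing the scope): 1.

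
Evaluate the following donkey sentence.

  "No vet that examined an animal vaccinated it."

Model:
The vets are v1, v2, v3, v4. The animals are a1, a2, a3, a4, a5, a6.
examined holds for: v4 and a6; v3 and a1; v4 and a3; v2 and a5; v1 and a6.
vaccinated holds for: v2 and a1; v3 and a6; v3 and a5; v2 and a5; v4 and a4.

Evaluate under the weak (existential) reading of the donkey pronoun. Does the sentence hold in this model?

"it" takes "an animal" as antecedent — a donkey pronoun bound across the clause boundary.
Truth condition: for no (v,a) with examined(v,a) does vaccinated(v,a) hold.
Restrictor pairs — does the scope hold? (v1,a6):fails  (v2,a5):holds  (v3,a1):fails  (v4,a3):fails  (v4,a6):fails
Scope holds for 1 pair(s), so the sentence is false.

False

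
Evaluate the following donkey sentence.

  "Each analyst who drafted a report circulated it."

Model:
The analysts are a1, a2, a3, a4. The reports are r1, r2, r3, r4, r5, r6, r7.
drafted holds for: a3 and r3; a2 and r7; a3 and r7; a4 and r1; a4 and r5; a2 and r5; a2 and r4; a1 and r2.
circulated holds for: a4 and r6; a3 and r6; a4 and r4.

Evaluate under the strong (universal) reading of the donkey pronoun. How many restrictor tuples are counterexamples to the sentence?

"it" takes "a report" as antecedent — a donkey pronoun bound across the clause boundary.
Strong reading: for every (a,r) with drafted(a,r), circulated(a,r).
Restrictor pairs: (a1,r2) ✗  (a2,r4) ✗  (a2,r5) ✗  (a2,r7) ✗  (a3,r3) ✗  (a3,r7) ✗  (a4,r1) ✗  (a4,r5) ✗
Counterexamples (restrictor pairs failing the scope): 8.

8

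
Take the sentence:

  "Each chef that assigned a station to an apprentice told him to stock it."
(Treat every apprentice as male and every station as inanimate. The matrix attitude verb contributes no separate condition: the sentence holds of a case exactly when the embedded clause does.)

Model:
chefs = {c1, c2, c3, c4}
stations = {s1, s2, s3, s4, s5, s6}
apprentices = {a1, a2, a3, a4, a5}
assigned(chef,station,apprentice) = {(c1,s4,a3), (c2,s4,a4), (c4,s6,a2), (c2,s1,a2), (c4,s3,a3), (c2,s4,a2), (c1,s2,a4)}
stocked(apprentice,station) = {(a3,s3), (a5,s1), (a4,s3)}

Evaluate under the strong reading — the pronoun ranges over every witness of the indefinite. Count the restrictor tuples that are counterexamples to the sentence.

6

"him" takes "an apprentice" as antecedent and "it" takes "a station"; both are donkey pronouns co-varying with the restrictor.
Strong reading: for every (c,s,a) with assigned(c,s,a), stocked(a,s).
Restrictor triples: (c1,s2,a4)→stocked(a4,s2) ✗  (c1,s4,a3)→stocked(a3,s4) ✗  (c2,s1,a2)→stocked(a2,s1) ✗  (c2,s4,a2)→stocked(a2,s4) ✗  (c2,s4,a4)→stocked(a4,s4) ✗  (c4,s3,a3)→stocked(a3,s3) ✓  (c4,s6,a2)→stocked(a2,s6) ✗
Counterexamples (restrictor triples failing the scope): 6.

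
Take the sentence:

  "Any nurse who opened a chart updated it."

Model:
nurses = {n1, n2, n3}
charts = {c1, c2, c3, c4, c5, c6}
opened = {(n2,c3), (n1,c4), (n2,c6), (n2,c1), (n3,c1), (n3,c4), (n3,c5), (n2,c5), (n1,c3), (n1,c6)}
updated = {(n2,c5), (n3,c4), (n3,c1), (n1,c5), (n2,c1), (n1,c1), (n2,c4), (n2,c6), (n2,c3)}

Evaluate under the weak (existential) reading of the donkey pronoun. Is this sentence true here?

False

"it" takes "a chart" as antecedent — a donkey pronoun bound across the clause boundary.
Weak reading: every nurse n with some opened-chart has at least one opened-chart c such that updated(n,c).
Per nurse: n1:✗  n2:✓  n3:✓
n1 has no witness among its opened-charts.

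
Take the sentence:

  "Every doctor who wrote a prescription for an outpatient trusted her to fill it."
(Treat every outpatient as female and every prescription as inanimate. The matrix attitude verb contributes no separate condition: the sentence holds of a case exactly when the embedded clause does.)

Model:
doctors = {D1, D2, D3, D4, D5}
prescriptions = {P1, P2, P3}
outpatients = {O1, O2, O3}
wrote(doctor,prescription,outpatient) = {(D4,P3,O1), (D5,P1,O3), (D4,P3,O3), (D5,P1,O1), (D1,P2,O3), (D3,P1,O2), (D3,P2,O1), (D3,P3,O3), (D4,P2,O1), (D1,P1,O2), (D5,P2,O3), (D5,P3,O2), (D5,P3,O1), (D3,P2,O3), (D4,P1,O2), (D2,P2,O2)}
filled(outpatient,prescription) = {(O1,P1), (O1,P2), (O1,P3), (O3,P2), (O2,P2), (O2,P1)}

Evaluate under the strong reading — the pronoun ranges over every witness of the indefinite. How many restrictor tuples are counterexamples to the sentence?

"her" takes "an outpatient" as antecedent and "it" takes "a prescription"; both are donkey pronouns co-varying with the restrictor.
Strong reading: for every (d,p,o) with wrote(d,p,o), filled(o,p).
Restrictor triples: (D1,P1,O2)→filled(O2,P1) ✓  (D1,P2,O3)→filled(O3,P2) ✓  (D2,P2,O2)→filled(O2,P2) ✓  (D3,P1,O2)→filled(O2,P1) ✓  (D3,P2,O1)→filled(O1,P2) ✓  (D3,P2,O3)→filled(O3,P2) ✓  (D3,P3,O3)→filled(O3,P3) ✗  (D4,P1,O2)→filled(O2,P1) ✓  (D4,P2,O1)→filled(O1,P2) ✓  (D4,P3,O1)→filled(O1,P3) ✓  (D4,P3,O3)→filled(O3,P3) ✗  (D5,P1,O1)→filled(O1,P1) ✓  (D5,P1,O3)→filled(O3,P1) ✗  (D5,P2,O3)→filled(O3,P2) ✓  (D5,P3,O1)→filled(O1,P3) ✓  (D5,P3,O2)→filled(O2,P3) ✗
Counterexamples (restrictor triples failing the scope): 4.

4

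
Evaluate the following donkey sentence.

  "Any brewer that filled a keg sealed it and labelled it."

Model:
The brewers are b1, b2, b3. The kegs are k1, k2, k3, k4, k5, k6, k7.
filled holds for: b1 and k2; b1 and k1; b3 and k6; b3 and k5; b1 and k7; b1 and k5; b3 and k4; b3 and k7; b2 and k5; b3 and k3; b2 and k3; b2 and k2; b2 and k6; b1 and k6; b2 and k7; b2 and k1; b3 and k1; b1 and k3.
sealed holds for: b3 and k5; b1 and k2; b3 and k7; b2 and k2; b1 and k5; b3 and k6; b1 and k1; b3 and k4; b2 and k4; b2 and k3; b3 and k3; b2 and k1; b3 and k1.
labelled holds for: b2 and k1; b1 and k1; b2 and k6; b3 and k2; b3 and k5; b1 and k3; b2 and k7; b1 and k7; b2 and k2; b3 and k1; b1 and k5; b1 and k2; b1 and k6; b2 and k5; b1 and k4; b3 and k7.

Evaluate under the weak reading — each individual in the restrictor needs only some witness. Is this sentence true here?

"it" takes "a keg" as antecedent — a donkey pronoun bound across the clause boundary.
Weak reading: every brewer b with some filled-keg has at least one filled-keg k such that sealed(b,k) ∧ labelled(b,k).
Per brewer: b1:✓  b2:✓  b3:✓
Every brewer in the restrictor has a witness.

True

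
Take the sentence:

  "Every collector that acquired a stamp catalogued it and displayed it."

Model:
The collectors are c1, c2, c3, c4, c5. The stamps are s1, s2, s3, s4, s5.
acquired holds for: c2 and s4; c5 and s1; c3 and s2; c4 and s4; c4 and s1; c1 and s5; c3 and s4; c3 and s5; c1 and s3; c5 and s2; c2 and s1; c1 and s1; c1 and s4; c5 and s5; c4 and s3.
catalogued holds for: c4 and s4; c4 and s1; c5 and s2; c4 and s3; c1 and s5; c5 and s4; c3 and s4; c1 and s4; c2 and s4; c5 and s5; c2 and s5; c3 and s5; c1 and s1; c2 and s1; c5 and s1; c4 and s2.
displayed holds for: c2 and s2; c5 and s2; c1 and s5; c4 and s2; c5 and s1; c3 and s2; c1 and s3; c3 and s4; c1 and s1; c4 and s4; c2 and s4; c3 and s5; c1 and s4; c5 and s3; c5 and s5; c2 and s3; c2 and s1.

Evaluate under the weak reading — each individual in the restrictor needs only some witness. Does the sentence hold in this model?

"it" takes "a stamp" as antecedent — a donkey pronoun bound across the clause boundary.
Weak reading: every collector c with some acquired-stamp has at least one acquired-stamp s such that catalogued(c,s) ∧ displayed(c,s).
Per collector: c1:✓  c2:✓  c3:✓  c4:✓  c5:✓
Every collector in the restrictor has a witness.

True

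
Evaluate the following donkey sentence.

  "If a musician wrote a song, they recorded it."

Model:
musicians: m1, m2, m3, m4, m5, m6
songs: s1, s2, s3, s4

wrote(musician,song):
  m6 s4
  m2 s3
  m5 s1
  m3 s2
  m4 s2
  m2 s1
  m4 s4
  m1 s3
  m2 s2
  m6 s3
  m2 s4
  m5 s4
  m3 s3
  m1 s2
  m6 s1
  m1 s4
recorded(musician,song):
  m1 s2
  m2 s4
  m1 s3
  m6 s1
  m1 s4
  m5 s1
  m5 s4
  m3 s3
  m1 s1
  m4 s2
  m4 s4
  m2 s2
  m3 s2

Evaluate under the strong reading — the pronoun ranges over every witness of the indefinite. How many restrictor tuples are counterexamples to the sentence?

4

"it" takes "a song" as antecedent — a donkey pronoun bound across the clause boundary.
Strong reading: for every (m,s) with wrote(m,s), recorded(m,s).
Restrictor pairs: (m1,s2) ✓  (m1,s3) ✓  (m1,s4) ✓  (m2,s1) ✗  (m2,s2) ✓  (m2,s3) ✗  (m2,s4) ✓  (m3,s2) ✓  (m3,s3) ✓  (m4,s2) ✓  (m4,s4) ✓  (m5,s1) ✓  (m5,s4) ✓  (m6,s1) ✓  (m6,s3) ✗  (m6,s4) ✗
Counterexamples (restrictor pairs failing the scope): 4.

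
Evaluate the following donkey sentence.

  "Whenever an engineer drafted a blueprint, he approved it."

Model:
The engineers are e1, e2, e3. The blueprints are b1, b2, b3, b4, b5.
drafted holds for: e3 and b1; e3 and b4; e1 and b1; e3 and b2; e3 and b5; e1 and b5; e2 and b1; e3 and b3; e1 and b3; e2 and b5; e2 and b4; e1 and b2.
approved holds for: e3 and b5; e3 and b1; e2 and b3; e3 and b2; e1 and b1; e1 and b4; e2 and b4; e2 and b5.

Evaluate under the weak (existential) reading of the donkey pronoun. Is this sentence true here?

True

"it" takes "a blueprint" as antecedent — a donkey pronoun bound across the clause boundary.
Weak reading: every engineer e with some drafted-blueprint has at least one drafted-blueprint b such that approved(e,b).
Per engineer: e1:✓  e2:✓  e3:✓
Every engineer in the restrictor has a witness.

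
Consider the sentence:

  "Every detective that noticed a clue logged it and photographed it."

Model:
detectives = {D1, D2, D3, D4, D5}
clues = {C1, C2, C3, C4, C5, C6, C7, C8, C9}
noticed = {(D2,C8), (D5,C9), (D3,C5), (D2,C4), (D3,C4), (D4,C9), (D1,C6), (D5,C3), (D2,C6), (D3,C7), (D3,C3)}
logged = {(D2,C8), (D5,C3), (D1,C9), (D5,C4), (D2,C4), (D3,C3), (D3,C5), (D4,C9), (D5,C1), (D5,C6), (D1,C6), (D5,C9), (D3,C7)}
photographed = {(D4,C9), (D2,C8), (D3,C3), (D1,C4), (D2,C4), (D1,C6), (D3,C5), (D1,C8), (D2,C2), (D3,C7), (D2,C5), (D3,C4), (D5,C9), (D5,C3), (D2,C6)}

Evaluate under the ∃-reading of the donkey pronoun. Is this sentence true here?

True

"it" takes "a clue" as antecedent — a donkey pronoun bound across the clause boundary.
Weak reading: every detective d with some noticed-clue has at least one noticed-clue c such that logged(d,c) ∧ photographed(d,c).
Per detective: D1:✓  D2:✓  D3:✓  D4:✓  D5:✓
Every detective in the restrictor has a witness.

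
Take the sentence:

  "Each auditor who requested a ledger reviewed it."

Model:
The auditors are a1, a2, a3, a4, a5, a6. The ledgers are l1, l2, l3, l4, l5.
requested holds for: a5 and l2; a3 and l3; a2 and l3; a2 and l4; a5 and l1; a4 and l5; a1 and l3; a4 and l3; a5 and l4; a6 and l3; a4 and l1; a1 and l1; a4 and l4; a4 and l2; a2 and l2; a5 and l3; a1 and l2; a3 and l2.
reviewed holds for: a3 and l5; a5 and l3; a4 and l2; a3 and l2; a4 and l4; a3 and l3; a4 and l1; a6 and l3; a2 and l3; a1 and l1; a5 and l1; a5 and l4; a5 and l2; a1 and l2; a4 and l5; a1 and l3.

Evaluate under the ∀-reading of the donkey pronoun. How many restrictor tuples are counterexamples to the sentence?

3

"it" takes "a ledger" as antecedent — a donkey pronoun bound across the clause boundary.
Strong reading: for every (a,l) with requested(a,l), reviewed(a,l).
Restrictor pairs: (a1,l1) ✓  (a1,l2) ✓  (a1,l3) ✓  (a2,l2) ✗  (a2,l3) ✓  (a2,l4) ✗  (a3,l2) ✓  (a3,l3) ✓  (a4,l1) ✓  (a4,l2) ✓  (a4,l3) ✗  (a4,l4) ✓  (a4,l5) ✓  (a5,l1) ✓  (a5,l2) ✓  (a5,l3) ✓  (a5,l4) ✓  (a6,l3) ✓
Counterexamples (restrictor pairs failing the scope): 3.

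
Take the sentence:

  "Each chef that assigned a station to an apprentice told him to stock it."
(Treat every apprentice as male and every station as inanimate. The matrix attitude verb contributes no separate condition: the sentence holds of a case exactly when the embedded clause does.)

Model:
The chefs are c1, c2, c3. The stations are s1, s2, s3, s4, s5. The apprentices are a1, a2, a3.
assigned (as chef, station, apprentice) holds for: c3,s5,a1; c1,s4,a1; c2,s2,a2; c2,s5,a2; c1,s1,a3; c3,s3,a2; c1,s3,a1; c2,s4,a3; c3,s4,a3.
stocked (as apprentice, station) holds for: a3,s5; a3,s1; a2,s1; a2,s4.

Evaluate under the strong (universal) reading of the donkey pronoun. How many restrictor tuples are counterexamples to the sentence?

"him" takes "an apprentice" as antecedent and "it" takes "a station"; both are donkey pronouns co-varying with the restrictor.
Strong reading: for every (c,s,a) with assigned(c,s,a), stocked(a,s).
Restrictor triples: (c1,s1,a3)→stocked(a3,s1) ✓  (c1,s3,a1)→stocked(a1,s3) ✗  (c1,s4,a1)→stocked(a1,s4) ✗  (c2,s2,a2)→stocked(a2,s2) ✗  (c2,s4,a3)→stocked(a3,s4) ✗  (c2,s5,a2)→stocked(a2,s5) ✗  (c3,s3,a2)→stocked(a2,s3) ✗  (c3,s4,a3)→stocked(a3,s4) ✗  (c3,s5,a1)→stocked(a1,s5) ✗
Counterexamples (restrictor triples failing the scope): 8.

8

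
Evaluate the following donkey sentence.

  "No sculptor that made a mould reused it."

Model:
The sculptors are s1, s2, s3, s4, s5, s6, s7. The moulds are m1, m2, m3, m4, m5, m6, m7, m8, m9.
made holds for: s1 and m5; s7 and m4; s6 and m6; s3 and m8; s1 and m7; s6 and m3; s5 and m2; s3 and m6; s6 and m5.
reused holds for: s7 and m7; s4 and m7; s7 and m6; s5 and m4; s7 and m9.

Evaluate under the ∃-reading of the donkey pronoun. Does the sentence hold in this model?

True

"it" takes "a mould" as antecedent — a donkey pronoun bound across the clause boundary.
Truth condition: for no (s,m) with made(s,m) does reused(s,m) hold.
Restrictor pairs — does the scope hold? (s1,m5):fails  (s1,m7):fails  (s3,m6):fails  (s3,m8):fails  (s5,m2):fails  (s6,m3):fails  (s6,m5):fails  (s6,m6):fails  (s7,m4):fails
Scope holds for no restrictor pair, so the sentence is true.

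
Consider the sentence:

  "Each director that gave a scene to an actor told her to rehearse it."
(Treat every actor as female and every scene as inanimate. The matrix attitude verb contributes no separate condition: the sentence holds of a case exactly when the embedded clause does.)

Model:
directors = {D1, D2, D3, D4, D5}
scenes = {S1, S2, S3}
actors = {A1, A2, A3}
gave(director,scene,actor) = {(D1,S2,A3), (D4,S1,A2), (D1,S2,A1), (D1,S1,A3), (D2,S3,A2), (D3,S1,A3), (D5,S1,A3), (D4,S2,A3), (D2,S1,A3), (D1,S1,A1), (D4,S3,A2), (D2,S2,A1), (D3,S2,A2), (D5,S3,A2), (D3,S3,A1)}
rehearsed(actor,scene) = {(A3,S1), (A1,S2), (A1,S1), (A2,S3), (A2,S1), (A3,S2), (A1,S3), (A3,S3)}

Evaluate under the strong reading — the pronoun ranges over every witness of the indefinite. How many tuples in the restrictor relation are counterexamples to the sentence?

"her" takes "an actor" as antecedent and "it" takes "a scene"; both are donkey pronouns co-varying with the restrictor.
Strong reading: for every (d,s,a) with gave(d,s,a), rehearsed(a,s).
Restrictor triples: (D1,S1,A1)→rehearsed(A1,S1) ✓  (D1,S1,A3)→rehearsed(A3,S1) ✓  (D1,S2,A1)→rehearsed(A1,S2) ✓  (D1,S2,A3)→rehearsed(A3,S2) ✓  (D2,S1,A3)→rehearsed(A3,S1) ✓  (D2,S2,A1)→rehearsed(A1,S2) ✓  (D2,S3,A2)→rehearsed(A2,S3) ✓  (D3,S1,A3)→rehearsed(A3,S1) ✓  (D3,S2,A2)→rehearsed(A2,S2) ✗  (D3,S3,A1)→rehearsed(A1,S3) ✓  (D4,S1,A2)→rehearsed(A2,S1) ✓  (D4,S2,A3)→rehearsed(A3,S2) ✓  (D4,S3,A2)→rehearsed(A2,S3) ✓  (D5,S1,A3)→rehearsed(A3,S1) ✓  (D5,S3,A2)→rehearsed(A2,S3) ✓
Counterexamples (restrictor triples failing the scope): 1.

1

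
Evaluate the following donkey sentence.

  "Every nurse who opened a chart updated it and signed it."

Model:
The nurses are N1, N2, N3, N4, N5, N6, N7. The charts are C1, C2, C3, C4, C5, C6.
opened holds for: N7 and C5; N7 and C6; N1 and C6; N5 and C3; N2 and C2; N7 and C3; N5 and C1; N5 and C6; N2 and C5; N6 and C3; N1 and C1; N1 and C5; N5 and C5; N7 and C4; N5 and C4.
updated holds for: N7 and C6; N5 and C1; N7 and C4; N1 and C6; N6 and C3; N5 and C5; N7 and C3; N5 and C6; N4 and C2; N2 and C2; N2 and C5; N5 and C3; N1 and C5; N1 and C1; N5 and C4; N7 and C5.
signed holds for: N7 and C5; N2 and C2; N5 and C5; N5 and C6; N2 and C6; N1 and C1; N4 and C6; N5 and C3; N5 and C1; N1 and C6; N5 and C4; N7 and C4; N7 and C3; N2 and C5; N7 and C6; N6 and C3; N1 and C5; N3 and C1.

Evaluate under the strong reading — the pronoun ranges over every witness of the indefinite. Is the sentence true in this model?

True

"it" takes "a chart" as antecedent — a donkey pronoun bound across the clause boundary.
Strong reading: for every (n,c) with opened(n,c), updated(n,c) ∧ signed(n,c).
Restrictor pairs: (N1,C1) ✓  (N1,C5) ✓  (N1,C6) ✓  (N2,C2) ✓  (N2,C5) ✓  (N5,C1) ✓  (N5,C3) ✓  (N5,C4) ✓  (N5,C5) ✓  (N5,C6) ✓  (N6,C3) ✓  (N7,C3) ✓  (N7,C4) ✓  (N7,C5) ✓  (N7,C6) ✓
Every restrictor pair satisfies the scope.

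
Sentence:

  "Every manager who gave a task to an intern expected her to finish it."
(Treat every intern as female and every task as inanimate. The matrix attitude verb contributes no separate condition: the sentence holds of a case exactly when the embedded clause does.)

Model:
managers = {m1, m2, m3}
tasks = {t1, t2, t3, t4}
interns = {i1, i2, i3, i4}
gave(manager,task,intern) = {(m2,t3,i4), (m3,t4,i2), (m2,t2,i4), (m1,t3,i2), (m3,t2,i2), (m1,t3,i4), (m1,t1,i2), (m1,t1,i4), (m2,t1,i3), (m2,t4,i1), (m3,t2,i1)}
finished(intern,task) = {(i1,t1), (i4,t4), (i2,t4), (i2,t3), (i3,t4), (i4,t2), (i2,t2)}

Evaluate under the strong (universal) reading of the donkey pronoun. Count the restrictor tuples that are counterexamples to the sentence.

7

"her" takes "an intern" as antecedent and "it" takes "a task"; both are donkey pronouns co-varying with the restrictor.
Strong reading: for every (m,t,i) with gave(m,t,i), finished(i,t).
Restrictor triples: (m1,t1,i2)→finished(i2,t1) ✗  (m1,t1,i4)→finished(i4,t1) ✗  (m1,t3,i2)→finished(i2,t3) ✓  (m1,t3,i4)→finished(i4,t3) ✗  (m2,t1,i3)→finished(i3,t1) ✗  (m2,t2,i4)→finished(i4,t2) ✓  (m2,t3,i4)→finished(i4,t3) ✗  (m2,t4,i1)→finished(i1,t4) ✗  (m3,t2,i1)→finished(i1,t2) ✗  (m3,t2,i2)→finished(i2,t2) ✓  (m3,t4,i2)→finished(i2,t4) ✓
Counterexamples (restrictor triples failing the scope): 7.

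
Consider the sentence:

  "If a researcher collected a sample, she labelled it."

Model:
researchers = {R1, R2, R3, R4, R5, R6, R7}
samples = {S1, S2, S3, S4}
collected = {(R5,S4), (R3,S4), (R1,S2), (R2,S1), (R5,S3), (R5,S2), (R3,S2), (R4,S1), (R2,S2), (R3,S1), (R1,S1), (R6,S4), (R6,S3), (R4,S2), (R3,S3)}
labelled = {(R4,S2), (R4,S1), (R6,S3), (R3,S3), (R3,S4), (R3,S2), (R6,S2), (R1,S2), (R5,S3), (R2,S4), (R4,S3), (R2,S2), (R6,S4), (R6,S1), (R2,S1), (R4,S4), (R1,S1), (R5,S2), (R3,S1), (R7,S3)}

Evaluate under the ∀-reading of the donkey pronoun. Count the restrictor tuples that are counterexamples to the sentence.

"it" takes "a sample" as antecedent — a donkey pronoun bound across the clause boundary.
Strong reading: for every (r,s) with collected(r,s), labelled(r,s).
Restrictor pairs: (R1,S1) ✓  (R1,S2) ✓  (R2,S1) ✓  (R2,S2) ✓  (R3,S1) ✓  (R3,S2) ✓  (R3,S3) ✓  (R3,S4) ✓  (R4,S1) ✓  (R4,S2) ✓  (R5,S2) ✓  (R5,S3) ✓  (R5,S4) ✗  (R6,S3) ✓  (R6,S4) ✓
Counterexamples (restrictor pairs failing the scope): 1.

1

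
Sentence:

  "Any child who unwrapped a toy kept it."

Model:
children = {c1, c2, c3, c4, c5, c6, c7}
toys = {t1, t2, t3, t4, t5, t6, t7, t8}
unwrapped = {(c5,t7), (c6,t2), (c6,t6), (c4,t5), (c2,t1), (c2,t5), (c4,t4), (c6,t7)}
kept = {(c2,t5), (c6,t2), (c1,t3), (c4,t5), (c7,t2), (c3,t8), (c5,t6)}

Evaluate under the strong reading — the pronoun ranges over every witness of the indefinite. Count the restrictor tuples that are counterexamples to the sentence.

5

"it" takes "a toy" as antecedent — a donkey pronoun bound across the clause boundary.
Strong reading: for every (c,t) with unwrapped(c,t), kept(c,t).
Restrictor pairs: (c2,t1) ✗  (c2,t5) ✓  (c4,t4) ✗  (c4,t5) ✓  (c5,t7) ✗  (c6,t2) ✓  (c6,t6) ✗  (c6,t7) ✗
Counterexamples (restrictor pairs failing the scope): 5.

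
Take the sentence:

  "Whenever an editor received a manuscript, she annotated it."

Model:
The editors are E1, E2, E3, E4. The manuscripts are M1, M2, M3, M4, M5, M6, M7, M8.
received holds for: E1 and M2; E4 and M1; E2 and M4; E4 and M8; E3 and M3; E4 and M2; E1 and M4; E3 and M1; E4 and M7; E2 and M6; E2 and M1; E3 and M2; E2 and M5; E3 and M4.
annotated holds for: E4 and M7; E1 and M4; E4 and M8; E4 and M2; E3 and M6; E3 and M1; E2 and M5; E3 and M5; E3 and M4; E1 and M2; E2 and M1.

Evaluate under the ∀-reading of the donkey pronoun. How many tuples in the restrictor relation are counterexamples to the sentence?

"it" takes "a manuscript" as antecedent — a donkey pronoun bound across the clause boundary.
Strong reading: for every (e,m) with received(e,m), annotated(e,m).
Restrictor pairs: (E1,M2) ✓  (E1,M4) ✓  (E2,M1) ✓  (E2,M4) ✗  (E2,M5) ✓  (E2,M6) ✗  (E3,M1) ✓  (E3,M2) ✗  (E3,M3) ✗  (E3,M4) ✓  (E4,M1) ✗  (E4,M2) ✓  (E4,M7) ✓  (E4,M8) ✓
Counterexamples (restrictor pairs failing the scope): 5.

5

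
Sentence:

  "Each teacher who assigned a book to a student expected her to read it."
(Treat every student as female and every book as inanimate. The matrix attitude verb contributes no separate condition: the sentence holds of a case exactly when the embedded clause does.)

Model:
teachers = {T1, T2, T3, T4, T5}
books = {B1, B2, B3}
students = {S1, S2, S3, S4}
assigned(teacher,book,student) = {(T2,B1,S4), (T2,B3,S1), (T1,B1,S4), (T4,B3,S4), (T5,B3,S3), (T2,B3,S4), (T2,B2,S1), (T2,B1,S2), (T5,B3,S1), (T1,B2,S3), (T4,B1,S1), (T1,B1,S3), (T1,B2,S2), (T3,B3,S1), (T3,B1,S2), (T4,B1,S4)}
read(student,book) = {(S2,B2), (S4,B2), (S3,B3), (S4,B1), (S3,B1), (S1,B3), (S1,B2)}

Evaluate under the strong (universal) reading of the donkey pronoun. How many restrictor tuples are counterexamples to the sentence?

6

"her" takes "a student" as antecedent and "it" takes "a book"; both are donkey pronouns co-varying with the restrictor.
Strong reading: for every (t,b,s) with assigned(t,b,s), read(s,b).
Restrictor triples: (T1,B1,S3)→read(S3,B1) ✓  (T1,B1,S4)→read(S4,B1) ✓  (T1,B2,S2)→read(S2,B2) ✓  (T1,B2,S3)→read(S3,B2) ✗  (T2,B1,S2)→read(S2,B1) ✗  (T2,B1,S4)→read(S4,B1) ✓  (T2,B2,S1)→read(S1,B2) ✓  (T2,B3,S1)→read(S1,B3) ✓  (T2,B3,S4)→read(S4,B3) ✗  (T3,B1,S2)→read(S2,B1) ✗  (T3,B3,S1)→read(S1,B3) ✓  (T4,B1,S1)→read(S1,B1) ✗  (T4,B1,S4)→read(S4,B1) ✓  (T4,B3,S4)→read(S4,B3) ✗  (T5,B3,S1)→read(S1,B3) ✓  (T5,B3,S3)→read(S3,B3) ✓
Counterexamples (restrictor triples failing the scope): 6.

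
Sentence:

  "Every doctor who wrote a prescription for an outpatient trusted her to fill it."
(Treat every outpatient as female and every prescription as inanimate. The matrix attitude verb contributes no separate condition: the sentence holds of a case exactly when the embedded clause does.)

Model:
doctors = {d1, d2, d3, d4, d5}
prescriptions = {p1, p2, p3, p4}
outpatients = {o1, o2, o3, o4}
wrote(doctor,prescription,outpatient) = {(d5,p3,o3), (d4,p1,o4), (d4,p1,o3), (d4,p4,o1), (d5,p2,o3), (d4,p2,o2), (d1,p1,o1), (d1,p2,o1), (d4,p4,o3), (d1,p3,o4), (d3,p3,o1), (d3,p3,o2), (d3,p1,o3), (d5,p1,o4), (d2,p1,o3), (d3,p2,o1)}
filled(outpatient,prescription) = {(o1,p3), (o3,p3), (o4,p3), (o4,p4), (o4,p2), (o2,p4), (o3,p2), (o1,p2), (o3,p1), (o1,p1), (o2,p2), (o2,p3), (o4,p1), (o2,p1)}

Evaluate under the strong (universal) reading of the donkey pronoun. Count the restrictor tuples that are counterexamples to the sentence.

"her" takes "an outpatient" as antecedent and "it" takes "a prescription"; both are donkey pronouns co-varying with the restrictor.
Strong reading: for every (d,p,o) with wrote(d,p,o), filled(o,p).
Restrictor triples: (d1,p1,o1)→filled(o1,p1) ✓  (d1,p2,o1)→filled(o1,p2) ✓  (d1,p3,o4)→filled(o4,p3) ✓  (d2,p1,o3)→filled(o3,p1) ✓  (d3,p1,o3)→filled(o3,p1) ✓  (d3,p2,o1)→filled(o1,p2) ✓  (d3,p3,o1)→filled(o1,p3) ✓  (d3,p3,o2)→filled(o2,p3) ✓  (d4,p1,o3)→filled(o3,p1) ✓  (d4,p1,o4)→filled(o4,p1) ✓  (d4,p2,o2)→filled(o2,p2) ✓  (d4,p4,o1)→filled(o1,p4) ✗  (d4,p4,o3)→filled(o3,p4) ✗  (d5,p1,o4)→filled(o4,p1) ✓  (d5,p2,o3)→filled(o3,p2) ✓  (d5,p3,o3)→filled(o3,p3) ✓
Counterexamples (restrictor triples failing the scope): 2.

2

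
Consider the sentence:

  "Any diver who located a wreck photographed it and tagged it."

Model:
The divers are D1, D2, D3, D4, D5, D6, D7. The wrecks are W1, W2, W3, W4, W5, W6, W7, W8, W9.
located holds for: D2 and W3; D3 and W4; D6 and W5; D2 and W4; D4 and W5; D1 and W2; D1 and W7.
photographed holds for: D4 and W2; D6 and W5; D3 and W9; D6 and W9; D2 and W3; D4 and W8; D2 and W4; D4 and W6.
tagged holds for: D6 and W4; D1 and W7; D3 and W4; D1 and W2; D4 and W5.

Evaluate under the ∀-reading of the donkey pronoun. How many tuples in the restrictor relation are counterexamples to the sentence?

"it" takes "a wreck" as antecedent — a donkey pronoun bound across the clause boundary.
Strong reading: for every (d,w) with located(d,w), photographed(d,w) ∧ tagged(d,w).
Restrictor pairs: (D1,W2) ✗  (D1,W7) ✗  (D2,W3) ✗  (D2,W4) ✗  (D3,W4) ✗  (D4,W5) ✗  (D6,W5) ✗
Counterexamples (restrictor pairs failing the scope): 7.

7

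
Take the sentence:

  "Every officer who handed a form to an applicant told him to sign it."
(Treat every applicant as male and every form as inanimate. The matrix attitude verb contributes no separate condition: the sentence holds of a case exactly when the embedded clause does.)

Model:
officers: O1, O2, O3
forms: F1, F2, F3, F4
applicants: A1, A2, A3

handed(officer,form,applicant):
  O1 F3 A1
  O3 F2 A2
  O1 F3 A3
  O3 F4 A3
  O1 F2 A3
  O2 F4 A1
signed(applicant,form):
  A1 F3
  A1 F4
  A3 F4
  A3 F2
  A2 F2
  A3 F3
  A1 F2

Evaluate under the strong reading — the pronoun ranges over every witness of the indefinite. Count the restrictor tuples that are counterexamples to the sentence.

0

"him" takes "an applicant" as antecedent and "it" takes "a form"; both are donkey pronouns co-varying with the restrictor.
Strong reading: for every (o,f,a) with handed(o,f,a), signed(a,f).
Restrictor triples: (O1,F2,A3)→signed(A3,F2) ✓  (O1,F3,A1)→signed(A1,F3) ✓  (O1,F3,A3)→signed(A3,F3) ✓  (O2,F4,A1)→signed(A1,F4) ✓  (O3,F2,A2)→signed(A2,F2) ✓  (O3,F4,A3)→signed(A3,F4) ✓
Counterexamples (restrictor triples failing the scope): 0.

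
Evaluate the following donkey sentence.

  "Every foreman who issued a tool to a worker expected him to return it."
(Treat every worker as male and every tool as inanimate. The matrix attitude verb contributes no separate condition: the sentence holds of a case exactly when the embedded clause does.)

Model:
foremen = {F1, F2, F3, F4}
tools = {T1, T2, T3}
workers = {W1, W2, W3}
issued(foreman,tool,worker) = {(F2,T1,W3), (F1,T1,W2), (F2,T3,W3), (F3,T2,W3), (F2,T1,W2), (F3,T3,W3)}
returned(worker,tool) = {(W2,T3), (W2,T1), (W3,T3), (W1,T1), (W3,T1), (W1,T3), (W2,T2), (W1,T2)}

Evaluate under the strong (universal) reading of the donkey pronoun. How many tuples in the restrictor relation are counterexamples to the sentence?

1

"him" takes "a worker" as antecedent and "it" takes "a tool"; both are donkey pronouns co-varying with the restrictor.
Strong reading: for every (f,t,w) with issued(f,t,w), returned(w,t).
Restrictor triples: (F1,T1,W2)→returned(W2,T1) ✓  (F2,T1,W2)→returned(W2,T1) ✓  (F2,T1,W3)→returned(W3,T1) ✓  (F2,T3,W3)→returned(W3,T3) ✓  (F3,T2,W3)→returned(W3,T2) ✗  (F3,T3,W3)→returned(W3,T3) ✓
Counterexamples (restrictor triples failing the scope): 1.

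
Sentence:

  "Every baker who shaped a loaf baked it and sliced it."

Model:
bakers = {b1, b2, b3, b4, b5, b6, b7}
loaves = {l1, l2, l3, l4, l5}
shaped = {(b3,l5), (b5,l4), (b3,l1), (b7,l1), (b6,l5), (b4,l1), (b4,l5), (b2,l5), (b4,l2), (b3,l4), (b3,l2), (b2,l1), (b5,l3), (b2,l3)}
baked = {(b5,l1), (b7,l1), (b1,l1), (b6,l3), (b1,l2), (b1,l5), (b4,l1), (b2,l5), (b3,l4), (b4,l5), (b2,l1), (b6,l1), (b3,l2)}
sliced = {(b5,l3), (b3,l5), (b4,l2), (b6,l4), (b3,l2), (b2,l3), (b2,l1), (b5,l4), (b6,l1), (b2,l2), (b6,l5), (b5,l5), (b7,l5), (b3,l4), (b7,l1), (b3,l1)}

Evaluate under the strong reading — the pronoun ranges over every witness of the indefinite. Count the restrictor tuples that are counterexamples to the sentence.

"it" takes "a loaf" as antecedent — a donkey pronoun bound across the clause boundary.
Strong reading: for every (b,l) with shaped(b,l), baked(b,l) ∧ sliced(b,l).
Restrictor pairs: (b2,l1) ✓  (b2,l3) ✗  (b2,l5) ✗  (b3,l1) ✗  (b3,l2) ✓  (b3,l4) ✓  (b3,l5) ✗  (b4,l1) ✗  (b4,l2) ✗  (b4,l5) ✗  (b5,l3) ✗  (b5,l4) ✗  (b6,l5) ✗  (b7,l1) ✓
Counterexamples (restrictor pairs failing the scope): 10.

10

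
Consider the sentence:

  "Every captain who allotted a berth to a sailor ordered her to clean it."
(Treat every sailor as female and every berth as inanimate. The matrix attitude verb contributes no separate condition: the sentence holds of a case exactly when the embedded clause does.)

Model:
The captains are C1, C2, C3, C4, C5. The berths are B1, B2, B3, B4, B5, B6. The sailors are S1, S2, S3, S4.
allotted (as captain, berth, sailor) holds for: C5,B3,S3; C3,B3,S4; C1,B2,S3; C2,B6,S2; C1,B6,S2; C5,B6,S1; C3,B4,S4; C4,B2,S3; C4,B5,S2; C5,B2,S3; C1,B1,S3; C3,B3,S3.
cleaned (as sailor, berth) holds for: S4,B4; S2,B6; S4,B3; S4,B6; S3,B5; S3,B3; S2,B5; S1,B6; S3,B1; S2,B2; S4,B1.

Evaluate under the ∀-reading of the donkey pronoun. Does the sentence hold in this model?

False

"her" takes "a sailor" as antecedent and "it" takes "a berth"; both are donkey pronouns co-varying with the restrictor.
Strong reading: for every (c,b,s) with allotted(c,b,s), cleaned(s,b).
Restrictor triples: (C1,B1,S3)→cleaned(S3,B1) ✓  (C1,B2,S3)→cleaned(S3,B2) ✗  (C1,B6,S2)→cleaned(S2,B6) ✓  (C2,B6,S2)→cleaned(S2,B6) ✓  (C3,B3,S3)→cleaned(S3,B3) ✓  (C3,B3,S4)→cleaned(S4,B3) ✓  (C3,B4,S4)→cleaned(S4,B4) ✓  (C4,B2,S3)→cleaned(S3,B2) ✗  (C4,B5,S2)→cleaned(S2,B5) ✓  (C5,B2,S3)→cleaned(S3,B2) ✗  (C5,B3,S3)→cleaned(S3,B3) ✓  (C5,B6,S1)→cleaned(S1,B6) ✓
Counterexample: (C1,B2,S3) — cleaned(S3,B2) does not hold.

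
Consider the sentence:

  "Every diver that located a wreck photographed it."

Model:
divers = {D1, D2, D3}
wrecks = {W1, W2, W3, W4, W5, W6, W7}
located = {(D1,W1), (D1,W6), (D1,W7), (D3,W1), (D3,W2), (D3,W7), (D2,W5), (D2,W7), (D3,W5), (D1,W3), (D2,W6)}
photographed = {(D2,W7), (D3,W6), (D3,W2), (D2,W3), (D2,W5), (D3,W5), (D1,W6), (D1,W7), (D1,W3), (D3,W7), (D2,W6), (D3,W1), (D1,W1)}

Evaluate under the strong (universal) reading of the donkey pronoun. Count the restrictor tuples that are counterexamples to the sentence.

0

"it" takes "a wreck" as antecedent — a donkey pronoun bound across the clause boundary.
Strong reading: for every (d,w) with located(d,w), photographed(d,w).
Restrictor pairs: (D1,W1) ✓  (D1,W3) ✓  (D1,W6) ✓  (D1,W7) ✓  (D2,W5) ✓  (D2,W6) ✓  (D2,W7) ✓  (D3,W1) ✓  (D3,W2) ✓  (D3,W5) ✓  (D3,W7) ✓
Counterexamples (restrictor pairs failing the scope): 0.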